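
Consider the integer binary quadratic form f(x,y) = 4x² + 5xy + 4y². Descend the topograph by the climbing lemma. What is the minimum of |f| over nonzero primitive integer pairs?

translate: b→-3 (≡5 mod 8), so (4,5,4)→(4,-3,3)
flip: (4,-3,3)→(3,3,4)
reduced (well bottom): (3,3,4) with a≤c, −a<b≤a
well minimum = a = 3

3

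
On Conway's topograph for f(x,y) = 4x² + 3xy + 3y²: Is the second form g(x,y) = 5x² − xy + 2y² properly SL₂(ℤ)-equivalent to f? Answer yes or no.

D₁ = -39, D₂ = -39
f: flip: (4,3,3)→(3,-3,4)
f: translate: b→3 (≡-3 mod 6), so (3,-3,4)→(3,3,4)
f: reduced (well bottom): (3,3,4) with a≤c, −a<b≤a
g: flip: (5,-1,2)→(2,1,5)
g: reduced (well bottom): (2,1,5) with a≤c, −a<b≤a
reduced forms (3, 3, 4) vs (2, 1, 5) ⇒ inequivalent

no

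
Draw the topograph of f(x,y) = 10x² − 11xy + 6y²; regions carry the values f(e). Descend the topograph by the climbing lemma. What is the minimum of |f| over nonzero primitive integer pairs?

translate: b→9 (≡-11 mod 20), so (10,-11,6)→(10,9,5)
flip: (10,9,5)→(5,-9,10)
translate: b→1 (≡-9 mod 10), so (5,-9,10)→(5,1,6)
reduced (well bottom): (5,1,6) with a≤c, −a<b≤a
well minimum = a = 5

5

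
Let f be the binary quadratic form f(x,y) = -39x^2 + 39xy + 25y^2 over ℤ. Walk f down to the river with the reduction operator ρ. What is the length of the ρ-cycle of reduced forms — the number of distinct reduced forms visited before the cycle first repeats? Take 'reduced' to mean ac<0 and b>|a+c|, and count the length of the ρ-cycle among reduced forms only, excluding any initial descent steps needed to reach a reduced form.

D = 5421, ⌊√D⌋ = 73
river: ρ → (25,61,-17)
river: ρ → (-17,41,55)
river: ρ → (55,69,-3)
river: ρ → (-3,69,55)
river: ρ → (55,41,-17)
river: ρ → (-17,61,25)
river: ρ → (25,39,-39)
river: ρ → (-39,39,25)
ρ-cycle length = 8 (tail of 0 descent steps not counted)

8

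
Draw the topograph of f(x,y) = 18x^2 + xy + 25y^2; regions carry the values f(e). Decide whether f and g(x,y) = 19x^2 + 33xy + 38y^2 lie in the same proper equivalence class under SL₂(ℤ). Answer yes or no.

D₁ = -1799, D₂ = -1799
f: reduced (well bottom): (18,1,25) with a≤c, −a<b≤a
g: translate: b→-5 (≡33 mod 38), so (19,33,38)→(19,-5,24)
g: reduced (well bottom): (19,-5,24) with a≤c, −a<b≤a
reduced forms (18, 1, 25) vs (19, -5, 24) ⇒ inequivalent

no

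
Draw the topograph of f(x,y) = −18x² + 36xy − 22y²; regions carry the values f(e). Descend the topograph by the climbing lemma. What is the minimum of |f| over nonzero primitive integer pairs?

translate: b→0 (≡-36 mod 36), so (18,-36,22)→(18,0,4)
flip: (18,0,4)→(4,0,18)
reduced (well bottom): (4,0,18) with a≤c, −a<b≤a
well minimum |f| = |-4| = 4 (negative-definite)

4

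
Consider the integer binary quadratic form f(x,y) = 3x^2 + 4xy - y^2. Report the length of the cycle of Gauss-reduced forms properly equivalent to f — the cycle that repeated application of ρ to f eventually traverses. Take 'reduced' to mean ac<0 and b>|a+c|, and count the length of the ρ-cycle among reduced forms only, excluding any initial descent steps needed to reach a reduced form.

D = 28, ⌊√D⌋ = 5
river: ρ → (-1,4,3)
river: ρ → (3,2,-2)
river: ρ → (-2,2,3)
river: ρ → (3,4,-1)
ρ-cycle length = 4 (tail of 0 descent steps not counted)

4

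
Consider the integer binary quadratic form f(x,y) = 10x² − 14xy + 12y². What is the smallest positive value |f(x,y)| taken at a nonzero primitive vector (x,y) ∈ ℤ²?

translate: b→6 (≡-14 mod 20), so (10,-14,12)→(10,6,8)
flip: (10,6,8)→(8,-6,10)
reduced (well bottom): (8,-6,10) with a≤c, −a<b≤a
well minimum = a = 8

8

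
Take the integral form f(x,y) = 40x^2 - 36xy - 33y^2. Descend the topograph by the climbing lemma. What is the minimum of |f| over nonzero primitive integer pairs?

descent: ρ → (-33,36,40)  [lands on river]
river: ρ → (40,44,-29)
river: ρ → (-29,72,12)
river: ρ → (12,72,-29)
river: ρ → (-29,44,40)
river: ρ → (40,36,-33)
river: ρ → (-33,30,43)
river: ρ → (43,56,-20)
river: ρ → (-20,64,31)
river: ρ → (31,60,-24)
river: ρ → (-24,36,55)
river: ρ → (55,74,-5)
river: ρ → (-5,76,40)
river: ρ → (40,4,-41)
river: ρ → (-41,78,3)
river: ρ → (3,78,-41)
river: ρ → (-41,4,40)
river: ρ → (40,76,-5)
river: ρ → (-5,74,55)
river: ρ → (55,36,-24)
river: ρ → (-24,60,31)
river: ρ → (31,64,-20)
river: ρ → (-20,56,43)
river: ρ → (43,30,-33)
closes: descent 1, river 24
min |a| on river = 3

3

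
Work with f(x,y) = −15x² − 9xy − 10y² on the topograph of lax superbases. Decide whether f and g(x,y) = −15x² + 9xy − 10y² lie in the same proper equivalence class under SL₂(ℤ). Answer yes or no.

D₁ = -519, D₂ = -519
f is negative-definite; reduce −f:
−f: flip: (15,9,10)→(10,-9,15)
−f: reduced (well bottom): (10,-9,15) with a≤c, −a<b≤a
flip sign back: reduced form of f is (-10,9,-15)
g is negative-definite; reduce −g:
−g: flip: (15,-9,10)→(10,9,15)
−g: reduced (well bottom): (10,9,15) with a≤c, −a<b≤a
flip sign back: reduced form of g is (-10,-9,-15)
reduced forms (-10, 9, -15) vs (-10, -9, -15) ⇒ inequivalent

no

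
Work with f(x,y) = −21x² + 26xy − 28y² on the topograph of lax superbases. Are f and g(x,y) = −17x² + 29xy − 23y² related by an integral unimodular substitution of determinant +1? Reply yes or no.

D₁ = -1676, D₂ = -723
discriminants differ ⇒ not SL₂(ℤ)-equivalent

no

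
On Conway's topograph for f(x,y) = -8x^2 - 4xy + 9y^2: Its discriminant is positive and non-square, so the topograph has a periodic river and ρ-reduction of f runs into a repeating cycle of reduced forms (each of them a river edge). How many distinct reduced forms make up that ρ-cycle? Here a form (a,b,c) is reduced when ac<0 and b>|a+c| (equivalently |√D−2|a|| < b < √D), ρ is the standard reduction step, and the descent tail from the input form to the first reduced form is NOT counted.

D = 304, ⌊√D⌋ = 17
descent: ρ → (9,4,-8)  [lands on river]
river: ρ → (-8,12,5)
river: ρ → (5,8,-12)
river: ρ → (-12,16,1)
river: ρ → (1,16,-12)
river: ρ → (-12,8,5)
river: ρ → (5,12,-8)
river: ρ → (-8,4,9)
river: ρ → (9,14,-3)
river: ρ → (-3,16,4)
river: ρ → (4,16,-3)
river: ρ → (-3,14,9)
ρ-cycle length = 12 (tail of 1 descent step not counted)

12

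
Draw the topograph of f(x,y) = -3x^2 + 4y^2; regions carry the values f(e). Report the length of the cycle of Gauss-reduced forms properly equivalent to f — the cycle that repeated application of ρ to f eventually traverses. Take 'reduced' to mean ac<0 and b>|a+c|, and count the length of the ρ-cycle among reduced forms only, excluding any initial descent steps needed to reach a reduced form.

D = 48, ⌊√D⌋ = 6
descent: ρ → (4,0,-3)
descent: ρ → (-3,6,1)  [lands on river]
river: ρ → (1,6,-3)
ρ-cycle length = 2 (tail of 2 descent steps not counted)

2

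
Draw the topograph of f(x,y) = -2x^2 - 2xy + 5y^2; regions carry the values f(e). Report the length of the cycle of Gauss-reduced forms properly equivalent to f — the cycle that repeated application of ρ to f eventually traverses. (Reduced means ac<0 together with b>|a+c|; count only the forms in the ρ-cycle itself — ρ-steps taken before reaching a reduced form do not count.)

D = 44, ⌊√D⌋ = 6
descent: ρ → (5,2,-2)
descent: ρ → (-2,6,1)  [lands on river]
river: ρ → (1,6,-2)
ρ-cycle length = 2 (tail of 2 descent steps not counted)

2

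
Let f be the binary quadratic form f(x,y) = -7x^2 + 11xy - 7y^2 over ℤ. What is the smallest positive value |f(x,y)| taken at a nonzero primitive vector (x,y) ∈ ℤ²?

translate: b→3 (≡-11 mod 14), so (7,-11,7)→(7,3,3)
flip: (7,3,3)→(3,-3,7)
translate: b→3 (≡-3 mod 6), so (3,-3,7)→(3,3,7)
reduced (well bottom): (3,3,7) with a≤c, −a<b≤a
well minimum |f| = |-3| = 3 (negative-definite)

3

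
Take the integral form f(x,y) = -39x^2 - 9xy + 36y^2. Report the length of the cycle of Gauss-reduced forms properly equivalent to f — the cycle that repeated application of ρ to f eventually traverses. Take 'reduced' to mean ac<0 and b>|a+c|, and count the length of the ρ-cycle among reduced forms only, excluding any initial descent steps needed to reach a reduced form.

D = 5697, ⌊√D⌋ = 75
descent: ρ → (36,9,-39)  [lands on river]
river: ρ → (-39,69,6)
river: ρ → (6,75,-3)
river: ρ → (-3,75,6)
river: ρ → (6,69,-39)
river: ρ → (-39,9,36)
river: ρ → (36,63,-12)
river: ρ → (-12,57,51)
river: ρ → (51,45,-18)
river: ρ → (-18,63,24)
river: ρ → (24,33,-48)
river: ρ → (-48,63,9)
river: ρ → (9,63,-48)
river: ρ → (-48,33,24)
river: ρ → (24,63,-18)
river: ρ → (-18,45,51)
river: ρ → (51,57,-12)
river: ρ → (-12,63,36)
ρ-cycle length = 18 (tail of 1 descent step not counted)

18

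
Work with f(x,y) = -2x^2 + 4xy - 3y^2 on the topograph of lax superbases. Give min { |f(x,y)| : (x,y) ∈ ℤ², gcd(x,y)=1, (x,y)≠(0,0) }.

translate: b→0 (≡-4 mod 4), so (2,-4,3)→(2,0,1)
flip: (2,0,1)→(1,0,2)
reduced (well bottom): (1,0,2) with a≤c, −a<b≤a
well minimum |f| = |-1| = 1 (negative-definite)

1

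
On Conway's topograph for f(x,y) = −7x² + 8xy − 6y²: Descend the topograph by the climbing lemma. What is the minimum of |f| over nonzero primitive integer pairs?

translate: b→6 (≡-8 mod 14), so (7,-8,6)→(7,6,5)
flip: (7,6,5)→(5,-6,7)
translate: b→4 (≡-6 mod 10), so (5,-6,7)→(5,4,6)
reduced (well bottom): (5,4,6) with a≤c, −a<b≤a
well minimum |f| = |-5| = 5 (negative-definite)

5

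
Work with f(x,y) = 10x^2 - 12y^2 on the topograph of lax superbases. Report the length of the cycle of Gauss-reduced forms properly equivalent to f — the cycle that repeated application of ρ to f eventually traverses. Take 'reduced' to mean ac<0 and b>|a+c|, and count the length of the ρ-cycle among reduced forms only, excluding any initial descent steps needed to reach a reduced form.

D = 480, ⌊√D⌋ = 21
descent: ρ → (-12,0,10)
descent: ρ → (10,20,-2)  [lands on river]
river: ρ → (-2,20,10)
ρ-cycle length = 2 (tail of 2 descent steps not counted)

2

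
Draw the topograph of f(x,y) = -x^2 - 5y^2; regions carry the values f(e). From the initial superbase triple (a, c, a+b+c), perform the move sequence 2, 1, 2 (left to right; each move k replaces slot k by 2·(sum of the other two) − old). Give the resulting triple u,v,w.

start (-1,-5,-6) = (f(1,0),f(0,1),f(1,1))
replace slot 2: 2·((-1)+(-6)) − (-5) = -9 → (-1,-9,-6)
replace slot 1: 2·((-9)+(-6)) − (-1) = -29 → (-29,-9,-6)
replace slot 2: 2·((-29)+(-6)) − (-9) = -61 → (-29,-61,-6)

-29,-61,-6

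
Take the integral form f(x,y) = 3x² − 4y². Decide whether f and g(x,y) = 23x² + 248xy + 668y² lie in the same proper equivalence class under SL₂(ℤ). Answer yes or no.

D₁ = 48, D₂ = 48
river cycle of f (length 2): (3, 6, -1), (-1, 6, 3)
river cycle of g (length 2): (3, 6, -1), (-1, 6, 3)
cycles coincide ⇒ equivalent

yes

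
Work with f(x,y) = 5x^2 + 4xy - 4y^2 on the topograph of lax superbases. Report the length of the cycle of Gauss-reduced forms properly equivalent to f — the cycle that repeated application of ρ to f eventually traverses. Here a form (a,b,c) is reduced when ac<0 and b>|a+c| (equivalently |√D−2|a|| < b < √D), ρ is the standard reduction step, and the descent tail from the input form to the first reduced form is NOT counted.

D = 96, ⌊√D⌋ = 9
river: ρ → (-4,4,5)
river: ρ → (5,6,-3)
river: ρ → (-3,6,5)
river: ρ → (5,4,-4)
ρ-cycle length = 4 (tail of 0 descent steps not counted)

4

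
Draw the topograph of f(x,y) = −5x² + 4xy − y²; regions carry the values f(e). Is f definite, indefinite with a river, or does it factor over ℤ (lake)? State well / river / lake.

D = b²−4ac = 4² − 4·(-5)·(-1) = -4
D < 0 ⇒ definite ⇒ every region one sign ⇒ single well

well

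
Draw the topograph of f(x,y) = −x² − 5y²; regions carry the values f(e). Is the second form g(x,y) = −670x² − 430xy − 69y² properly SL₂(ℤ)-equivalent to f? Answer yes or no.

D₁ = -20, D₂ = -20
f is negative-definite; reduce −f:
−f: reduced (well bottom): (1,0,5) with a≤c, −a<b≤a
flip sign back: reduced form of f is (-1,0,-5)
g is negative-definite; reduce −g:
−g: flip: (670,430,69)→(69,-430,670)
−g: translate: b→-16 (≡-430 mod 138), so (69,-430,670)→(69,-16,1)
−g: flip: (69,-16,1)→(1,16,69)
−g: translate: b→0 (≡16 mod 2), so (1,16,69)→(1,0,5)
−g: reduced (well bottom): (1,0,5) with a≤c, −a<b≤a
flip sign back: reduced form of g is (-1,0,-5)
reduced forms (-1, 0, -5) vs (-1, 0, -5) ⇒ equivalent

yes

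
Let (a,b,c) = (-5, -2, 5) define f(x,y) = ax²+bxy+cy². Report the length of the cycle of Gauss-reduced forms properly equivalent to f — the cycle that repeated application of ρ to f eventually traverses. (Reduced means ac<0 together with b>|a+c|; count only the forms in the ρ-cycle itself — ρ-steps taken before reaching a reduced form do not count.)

D = 104, ⌊√D⌋ = 10
descent: ρ → (5,2,-5)  [lands on river]
river: ρ → (-5,8,2)
river: ρ → (2,8,-5)
river: ρ → (-5,2,5)
river: ρ → (5,8,-2)
river: ρ → (-2,8,5)
ρ-cycle length = 6 (tail of 1 descent step not counted)

6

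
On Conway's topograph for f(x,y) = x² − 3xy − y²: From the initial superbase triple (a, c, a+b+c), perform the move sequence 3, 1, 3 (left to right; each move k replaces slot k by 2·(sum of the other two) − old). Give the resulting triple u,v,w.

start (1,-1,-3) = (f(1,0),f(0,1),f(1,1))
replace slot 3: 2·(1+(-1)) − (-3) = 3 → (1,-1,3)
replace slot 1: 2·((-1)+3) − 1 = 3 → (3,-1,3)
replace slot 3: 2·(3+(-1)) − 3 = 1 → (3,-1,1)

3,-1,1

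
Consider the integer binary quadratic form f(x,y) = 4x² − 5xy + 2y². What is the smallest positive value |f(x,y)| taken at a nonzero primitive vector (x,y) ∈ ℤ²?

translate: b→3 (≡-5 mod 8), so (4,-5,2)→(4,3,1)
flip: (4,3,1)→(1,-3,4)
translate: b→1 (≡-3 mod 2), so (1,-3,4)→(1,1,2)
reduced (well bottom): (1,1,2) with a≤c, −a<b≤a
well minimum = a = 1

1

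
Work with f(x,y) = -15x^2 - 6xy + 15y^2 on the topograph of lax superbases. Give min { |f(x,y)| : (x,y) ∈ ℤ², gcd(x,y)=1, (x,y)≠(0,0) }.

descent: ρ → (15,6,-15)  [lands on river]
river: ρ → (-15,24,6)
river: ρ → (6,24,-15)
river: ρ → (-15,6,15)
river: ρ → (15,24,-6)
river: ρ → (-6,24,15)
closes: descent 1, river 6
min |a| on river = 6

6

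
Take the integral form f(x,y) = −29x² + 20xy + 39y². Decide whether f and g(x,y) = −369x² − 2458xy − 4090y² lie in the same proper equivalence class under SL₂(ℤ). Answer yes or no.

D₁ = 4924, D₂ = 4924
river cycle of f (length 44): (39, 58, -10), (-10, 62, 27), (27, 46, -26), (-26, 58, 15), (15, 62, -18), (-18, 46, 39), (39, 32, -25), (-25, 68, 3), (3, 70, -2), (-2, 70, 3), … (34 more)
river cycle of g (length 44): (-37, 22, 30), (30, 38, -29), (-29, 20, 39), (39, 58, -10), (-10, 62, 27), (27, 46, -26), (-26, 58, 15), (15, 62, -18), (-18, 46, 39), (39, 32, -25), … (34 more)
cycles coincide ⇒ equivalent

yes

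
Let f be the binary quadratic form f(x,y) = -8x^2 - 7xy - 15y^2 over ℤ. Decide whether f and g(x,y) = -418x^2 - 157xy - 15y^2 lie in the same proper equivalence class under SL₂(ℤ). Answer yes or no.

D₁ = -431, D₂ = -431
f is negative-definite; reduce −f:
−f: reduced (well bottom): (8,7,15) with a≤c, −a<b≤a
flip sign back: reduced form of f is (-8,-7,-15)
g is negative-definite; reduce −g:
−g: flip: (418,157,15)→(15,-157,418)
−g: translate: b→-7 (≡-157 mod 30), so (15,-157,418)→(15,-7,8)
−g: flip: (15,-7,8)→(8,7,15)
−g: reduced (well bottom): (8,7,15) with a≤c, −a<b≤a
flip sign back: reduced form of g is (-8,-7,-15)
reduced forms (-8, -7, -15) vs (-8, -7, -15) ⇒ equivalent

yes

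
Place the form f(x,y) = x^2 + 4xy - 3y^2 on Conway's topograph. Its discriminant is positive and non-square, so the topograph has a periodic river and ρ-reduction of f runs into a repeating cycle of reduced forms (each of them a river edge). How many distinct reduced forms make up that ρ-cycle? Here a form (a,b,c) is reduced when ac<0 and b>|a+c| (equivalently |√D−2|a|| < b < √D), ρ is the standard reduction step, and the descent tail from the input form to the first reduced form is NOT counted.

D = 28, ⌊√D⌋ = 5
river: ρ → (-3,2,2)
river: ρ → (2,2,-3)
river: ρ → (-3,4,1)
river: ρ → (1,4,-3)
ρ-cycle length = 4 (tail of 0 descent steps not counted)

4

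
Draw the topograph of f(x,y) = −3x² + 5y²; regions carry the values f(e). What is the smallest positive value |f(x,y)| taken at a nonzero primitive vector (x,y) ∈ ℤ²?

descent: ρ → (5,0,-3)
descent: ρ → (-3,6,2)  [lands on river]
river: ρ → (2,6,-3)
closes: descent 2, river 2
min |a| on river = 2

2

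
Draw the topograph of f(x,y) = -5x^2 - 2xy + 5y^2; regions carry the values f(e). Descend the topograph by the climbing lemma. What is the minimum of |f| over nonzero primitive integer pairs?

descent: ρ → (5,2,-5)  [lands on river]
river: ρ → (-5,8,2)
river: ρ → (2,8,-5)
river: ρ → (-5,2,5)
river: ρ → (5,8,-2)
river: ρ → (-2,8,5)
closes: descent 1, river 6
min |a| on river = 2

2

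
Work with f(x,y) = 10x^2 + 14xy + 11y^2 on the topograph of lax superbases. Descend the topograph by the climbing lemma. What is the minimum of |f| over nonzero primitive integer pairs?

translate: b→-6 (≡14 mod 20), so (10,14,11)→(10,-6,7)
flip: (10,-6,7)→(7,6,10)
reduced (well bottom): (7,6,10) with a≤c, −a<b≤a
well minimum = a = 7

7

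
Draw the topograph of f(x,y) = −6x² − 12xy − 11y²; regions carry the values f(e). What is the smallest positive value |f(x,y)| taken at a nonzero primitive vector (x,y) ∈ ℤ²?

translate: b→0 (≡12 mod 12), so (6,12,11)→(6,0,5)
flip: (6,0,5)→(5,0,6)
reduced (well bottom): (5,0,6) with a≤c, −a<b≤a
well minimum |f| = |-5| = 5 (negative-definite)

5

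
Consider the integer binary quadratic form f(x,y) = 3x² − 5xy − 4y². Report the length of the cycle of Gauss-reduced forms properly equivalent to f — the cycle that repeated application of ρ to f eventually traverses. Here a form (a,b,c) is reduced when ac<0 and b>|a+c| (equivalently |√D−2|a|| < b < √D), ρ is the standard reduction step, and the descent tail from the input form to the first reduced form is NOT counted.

D = 73, ⌊√D⌋ = 8
descent: ρ → (-4,5,3)  [lands on river]
river: ρ → (3,7,-2)
river: ρ → (-2,5,6)
river: ρ → (6,7,-1)
river: ρ → (-1,7,6)
river: ρ → (6,5,-2)
river: ρ → (-2,7,3)
river: ρ → (3,5,-4)
river: ρ → (-4,3,4)
river: ρ → (4,5,-3)
river: ρ → (-3,7,2)
river: ρ → (2,5,-6)
river: ρ → (-6,7,1)
river: ρ → (1,7,-6)
river: ρ → (-6,5,2)
river: ρ → (2,7,-3)
river: ρ → (-3,5,4)
river: ρ → (4,3,-4)
ρ-cycle length = 18 (tail of 1 descent step not counted)

18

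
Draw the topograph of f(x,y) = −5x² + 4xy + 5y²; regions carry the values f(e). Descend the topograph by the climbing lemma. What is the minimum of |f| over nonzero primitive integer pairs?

river: ρ → (5,6,-4)
river: ρ → (-4,10,1)
river: ρ → (1,10,-4)
river: ρ → (-4,6,5)
river: ρ → (5,4,-5)
river: ρ → (-5,6,4)
river: ρ → (4,10,-1)
river: ρ → (-1,10,4)
river: ρ → (4,6,-5)
river: ρ → (-5,4,5)
closes: descent 0, river 10
min |a| on river = 1

1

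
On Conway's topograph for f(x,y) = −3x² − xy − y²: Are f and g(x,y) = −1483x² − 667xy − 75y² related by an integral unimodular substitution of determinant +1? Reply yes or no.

D₁ = -11, D₂ = -11
f is negative-definite; reduce −f:
−f: flip: (3,1,1)→(1,-1,3)
−f: translate: b→1 (≡-1 mod 2), so (1,-1,3)→(1,1,3)
−f: reduced (well bottom): (1,1,3) with a≤c, −a<b≤a
flip sign back: reduced form of f is (-1,-1,-3)
g is negative-definite; reduce −g:
−g: flip: (1483,667,75)→(75,-667,1483)
−g: translate: b→-67 (≡-667 mod 150), so (75,-667,1483)→(75,-67,15)
−g: flip: (75,-67,15)→(15,67,75)
−g: translate: b→7 (≡67 mod 30), so (15,67,75)→(15,7,1)
−g: flip: (15,7,1)→(1,-7,15)
−g: translate: b→1 (≡-7 mod 2), so (1,-7,15)→(1,1,3)
−g: reduced (well bottom): (1,1,3) with a≤c, −a<b≤a
flip sign back: reduced form of g is (-1,-1,-3)
reduced forms (-1, -1, -3) vs (-1, -1, -3) ⇒ equivalent

yes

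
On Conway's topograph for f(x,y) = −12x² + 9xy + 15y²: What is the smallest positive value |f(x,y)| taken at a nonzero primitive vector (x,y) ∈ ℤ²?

river: ρ → (15,21,-6)
river: ρ → (-6,27,3)
river: ρ → (3,27,-6)
river: ρ → (-6,21,15)
river: ρ → (15,9,-12)
river: ρ → (-12,15,12)
river: ρ → (12,9,-15)
river: ρ → (-15,21,6)
river: ρ → (6,27,-3)
river: ρ → (-3,27,6)
river: ρ → (6,21,-15)
river: ρ → (-15,9,12)
river: ρ → (12,15,-12)
river: ρ → (-12,9,15)
closes: descent 0, river 14
min |a| on river = 3

3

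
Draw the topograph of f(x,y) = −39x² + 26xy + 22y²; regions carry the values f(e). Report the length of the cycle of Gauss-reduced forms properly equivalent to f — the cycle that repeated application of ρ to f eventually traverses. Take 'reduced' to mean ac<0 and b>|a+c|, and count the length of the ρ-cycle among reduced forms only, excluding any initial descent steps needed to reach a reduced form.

D = 4108, ⌊√D⌋ = 64
river: ρ → (22,62,-3)
river: ρ → (-3,64,1)
river: ρ → (1,64,-3)
river: ρ → (-3,62,22)
river: ρ → (22,26,-39)
river: ρ → (-39,52,9)
river: ρ → (9,56,-27)
river: ρ → (-27,52,13)
river: ρ → (13,52,-27)
river: ρ → (-27,56,9)
river: ρ → (9,52,-39)
river: ρ → (-39,26,22)
ρ-cycle length = 12 (tail of 0 descent steps not counted)

12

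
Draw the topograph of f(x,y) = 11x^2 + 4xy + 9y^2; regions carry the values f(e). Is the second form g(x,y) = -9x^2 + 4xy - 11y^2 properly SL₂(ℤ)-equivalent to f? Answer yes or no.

D₁ = -380, D₂ = -380
f: flip: (11,4,9)→(9,-4,11)
f: reduced (well bottom): (9,-4,11) with a≤c, −a<b≤a
g is negative-definite; reduce −g:
−g: reduced (well bottom): (9,-4,11) with a≤c, −a<b≤a
flip sign back: reduced form of g is (-9,4,-11)
reduced forms (9, -4, 11) vs (-9, 4, -11) ⇒ inequivalent

no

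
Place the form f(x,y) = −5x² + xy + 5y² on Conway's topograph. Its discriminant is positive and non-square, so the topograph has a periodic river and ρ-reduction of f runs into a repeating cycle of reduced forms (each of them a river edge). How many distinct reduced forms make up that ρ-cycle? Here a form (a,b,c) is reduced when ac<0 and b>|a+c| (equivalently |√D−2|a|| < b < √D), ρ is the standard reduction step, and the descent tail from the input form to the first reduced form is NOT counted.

D = 101, ⌊√D⌋ = 10
river: ρ → (5,9,-1)
river: ρ → (-1,9,5)
river: ρ → (5,1,-5)
river: ρ → (-5,9,1)
river: ρ → (1,9,-5)
river: ρ → (-5,1,5)
ρ-cycle length = 6 (tail of 0 descent steps not counted)

6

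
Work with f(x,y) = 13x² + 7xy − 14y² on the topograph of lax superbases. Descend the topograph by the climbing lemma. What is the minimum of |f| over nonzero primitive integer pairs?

river: ρ → (-14,21,6)
river: ρ → (6,27,-2)
river: ρ → (-2,25,19)
river: ρ → (19,13,-8)
river: ρ → (-8,19,13)
river: ρ → (13,7,-14)
closes: descent 0, river 6
min |a| on river = 2

2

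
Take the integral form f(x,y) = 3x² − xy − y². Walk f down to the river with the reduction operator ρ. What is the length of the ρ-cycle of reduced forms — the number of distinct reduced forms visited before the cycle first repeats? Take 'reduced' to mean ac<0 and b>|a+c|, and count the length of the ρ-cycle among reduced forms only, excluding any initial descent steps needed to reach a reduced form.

D = 13, ⌊√D⌋ = 3
descent: ρ → (-1,3,1)  [lands on river]
river: ρ → (1,3,-1)
ρ-cycle length = 2 (tail of 1 descent step not counted)

2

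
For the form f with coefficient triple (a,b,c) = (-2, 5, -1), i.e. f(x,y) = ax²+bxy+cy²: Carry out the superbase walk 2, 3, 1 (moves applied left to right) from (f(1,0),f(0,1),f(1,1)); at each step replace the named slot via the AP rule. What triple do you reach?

start (-2,-1,2) = (f(1,0),f(0,1),f(1,1))
replace slot 2: 2·((-2)+2) − (-1) = 1 → (-2,1,2)
replace slot 3: 2·((-2)+1) − 2 = -4 → (-2,1,-4)
replace slot 1: 2·(1+(-4)) − (-2) = -4 → (-4,1,-4)

-4,1,-4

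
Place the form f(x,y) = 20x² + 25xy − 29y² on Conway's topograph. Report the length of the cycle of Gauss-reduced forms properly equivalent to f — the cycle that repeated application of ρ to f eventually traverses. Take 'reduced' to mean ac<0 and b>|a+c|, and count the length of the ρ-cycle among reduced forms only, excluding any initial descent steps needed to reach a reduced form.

D = 2945, ⌊√D⌋ = 54
river: ρ → (-29,33,16)
river: ρ → (16,31,-31)
river: ρ → (-31,31,16)
river: ρ → (16,33,-29)
river: ρ → (-29,25,20)
river: ρ → (20,15,-34)
river: ρ → (-34,53,1)
river: ρ → (1,53,-34)
river: ρ → (-34,15,20)
river: ρ → (20,25,-29)
ρ-cycle length = 10 (tail of 0 descent steps not counted)

10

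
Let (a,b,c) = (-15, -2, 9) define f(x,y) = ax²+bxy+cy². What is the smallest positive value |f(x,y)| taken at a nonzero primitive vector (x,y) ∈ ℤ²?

descent: ρ → (9,20,-4)  [lands on river]
river: ρ → (-4,20,9)
river: ρ → (9,16,-8)
river: ρ → (-8,16,9)
closes: descent 1, river 4
min |a| on river = 4

4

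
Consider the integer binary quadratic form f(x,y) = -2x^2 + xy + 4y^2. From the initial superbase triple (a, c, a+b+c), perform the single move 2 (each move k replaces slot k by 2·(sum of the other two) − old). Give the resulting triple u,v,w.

start (-2,4,3) = (f(1,0),f(0,1),f(1,1))
replace slot 2: 2·((-2)+3) − 4 = -2 → (-2,-2,3)

-2,-2,3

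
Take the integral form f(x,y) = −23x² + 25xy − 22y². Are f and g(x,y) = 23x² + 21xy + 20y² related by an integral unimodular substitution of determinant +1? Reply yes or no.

D₁ = -1399, D₂ = -1399
f is negative-definite; reduce −f:
−f: translate: b→21 (≡-25 mod 46), so (23,-25,22)→(23,21,20)
−f: flip: (23,21,20)→(20,-21,23)
−f: translate: b→19 (≡-21 mod 40), so (20,-21,23)→(20,19,22)
−f: reduced (well bottom): (20,19,22) with a≤c, −a<b≤a
flip sign back: reduced form of f is (-20,-19,-22)
g: flip: (23,21,20)→(20,-21,23)
g: translate: b→19 (≡-21 mod 40), so (20,-21,23)→(20,19,22)
g: reduced (well bottom): (20,19,22) with a≤c, −a<b≤a
reduced forms (-20, -19, -22) vs (20, 19, 22) ⇒ inequivalent

no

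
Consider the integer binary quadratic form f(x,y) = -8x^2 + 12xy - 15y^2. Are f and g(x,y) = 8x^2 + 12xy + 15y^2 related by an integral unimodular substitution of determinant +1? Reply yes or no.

D₁ = -336, D₂ = -336
f is negative-definite; reduce −f:
−f: translate: b→4 (≡-12 mod 16), so (8,-12,15)→(8,4,11)
−f: reduced (well bottom): (8,4,11) with a≤c, −a<b≤a
flip sign back: reduced form of f is (-8,-4,-11)
g: translate: b→-4 (≡12 mod 16), so (8,12,15)→(8,-4,11)
g: reduced (well bottom): (8,-4,11) with a≤c, −a<b≤a
reduced forms (-8, -4, -11) vs (8, -4, 11) ⇒ inequivalent

no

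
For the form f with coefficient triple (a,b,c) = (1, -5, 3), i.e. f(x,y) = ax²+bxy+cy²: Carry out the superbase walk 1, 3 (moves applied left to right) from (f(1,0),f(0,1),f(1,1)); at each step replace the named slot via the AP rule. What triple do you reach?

start (1,3,-1) = (f(1,0),f(0,1),f(1,1))
replace slot 1: 2·(3+(-1)) − 1 = 3 → (3,3,-1)
replace slot 3: 2·(3+3) − (-1) = 13 → (3,3,13)

3,3,13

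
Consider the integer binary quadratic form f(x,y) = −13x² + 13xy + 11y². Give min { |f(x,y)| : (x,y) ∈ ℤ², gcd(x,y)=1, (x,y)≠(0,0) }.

river: ρ → (11,9,-15)
river: ρ → (-15,21,5)
river: ρ → (5,19,-19)
river: ρ → (-19,19,5)
river: ρ → (5,21,-15)
river: ρ → (-15,9,11)
river: ρ → (11,13,-13)
river: ρ → (-13,13,11)
closes: descent 0, river 8
min |a| on river = 5

5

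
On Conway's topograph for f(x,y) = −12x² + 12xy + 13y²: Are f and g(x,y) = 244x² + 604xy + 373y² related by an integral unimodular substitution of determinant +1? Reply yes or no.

D₁ = 768, D₂ = 768
river cycle of f (length 8): (13, 14, -11), (-11, 8, 16), (16, 24, -3), (-3, 24, 16), (16, 8, -11), (-11, 14, 13), (13, 12, -12), (-12, 12, 13)
river cycle of g (length 8): (13, 14, -11), (-11, 8, 16), (16, 24, -3), (-3, 24, 16), (16, 8, -11), (-11, 14, 13), (13, 12, -12), (-12, 12, 13)
cycles coincide ⇒ equivalent

yes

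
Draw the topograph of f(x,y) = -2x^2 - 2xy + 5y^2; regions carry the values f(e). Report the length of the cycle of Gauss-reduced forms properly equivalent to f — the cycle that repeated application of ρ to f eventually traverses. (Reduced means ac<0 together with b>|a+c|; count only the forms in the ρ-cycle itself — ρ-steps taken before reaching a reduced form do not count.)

D = 44, ⌊√D⌋ = 6
descent: ρ → (5,2,-2)
descent: ρ → (-2,6,1)  [lands on river]
river: ρ → (1,6,-2)
ρ-cycle length = 2 (tail of 2 descent steps not counted)

2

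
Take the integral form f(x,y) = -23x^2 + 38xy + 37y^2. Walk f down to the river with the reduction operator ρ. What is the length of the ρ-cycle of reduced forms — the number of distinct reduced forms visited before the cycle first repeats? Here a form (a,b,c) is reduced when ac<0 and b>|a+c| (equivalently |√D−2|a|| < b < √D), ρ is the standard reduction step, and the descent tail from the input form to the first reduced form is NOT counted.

D = 4848, ⌊√D⌋ = 69
river: ρ → (37,36,-24)
river: ρ → (-24,60,13)
river: ρ → (13,44,-56)
river: ρ → (-56,68,1)
river: ρ → (1,68,-56)
river: ρ → (-56,44,13)
river: ρ → (13,60,-24)
river: ρ → (-24,36,37)
river: ρ → (37,38,-23)
river: ρ → (-23,54,21)
river: ρ → (21,30,-47)
river: ρ → (-47,64,4)
river: ρ → (4,64,-47)
river: ρ → (-47,30,21)
river: ρ → (21,54,-23)
river: ρ → (-23,38,37)
ρ-cycle length = 16 (tail of 0 descent steps not counted)

16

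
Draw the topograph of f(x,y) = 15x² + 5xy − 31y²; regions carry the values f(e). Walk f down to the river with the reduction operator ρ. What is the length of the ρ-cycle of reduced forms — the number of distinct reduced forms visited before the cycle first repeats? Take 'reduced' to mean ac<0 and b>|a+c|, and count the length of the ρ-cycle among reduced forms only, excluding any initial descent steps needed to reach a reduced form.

D = 1885, ⌊√D⌋ = 43
descent: ρ → (-31,-5,15)
descent: ρ → (15,35,-11)  [lands on river]
river: ρ → (-11,31,21)
river: ρ → (21,11,-21)
river: ρ → (-21,31,11)
river: ρ → (11,35,-15)
river: ρ → (-15,25,21)
river: ρ → (21,17,-19)
river: ρ → (-19,21,19)
river: ρ → (19,17,-21)
river: ρ → (-21,25,15)
ρ-cycle length = 10 (tail of 2 descent steps not counted)

10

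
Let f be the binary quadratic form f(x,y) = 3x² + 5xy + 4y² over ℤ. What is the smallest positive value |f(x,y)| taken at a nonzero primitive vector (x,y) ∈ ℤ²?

translate: b→-1 (≡5 mod 6), so (3,5,4)→(3,-1,2)
flip: (3,-1,2)→(2,1,3)
reduced (well bottom): (2,1,3) with a≤c, −a<b≤a
well minimum = a = 2

2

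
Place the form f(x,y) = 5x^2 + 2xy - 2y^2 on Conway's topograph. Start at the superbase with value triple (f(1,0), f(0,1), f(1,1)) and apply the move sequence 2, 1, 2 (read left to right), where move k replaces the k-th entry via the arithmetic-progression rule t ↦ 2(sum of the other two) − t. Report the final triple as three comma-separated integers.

start (5,-2,5) = (f(1,0),f(0,1),f(1,1))
replace slot 2: 2·(5+5) − (-2) = 22 → (5,22,5)
replace slot 1: 2·(22+5) − 5 = 49 → (49,22,5)
replace slot 2: 2·(49+5) − 22 = 86 → (49,86,5)

49,86,5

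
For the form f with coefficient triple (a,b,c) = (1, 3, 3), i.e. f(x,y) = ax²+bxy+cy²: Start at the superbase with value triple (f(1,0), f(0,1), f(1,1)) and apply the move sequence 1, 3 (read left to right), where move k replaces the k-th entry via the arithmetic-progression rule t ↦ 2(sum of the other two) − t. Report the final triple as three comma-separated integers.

start (1,3,7) = (f(1,0),f(0,1),f(1,1))
replace slot 1: 2·(3+7) − 1 = 19 → (19,3,7)
replace slot 3: 2·(19+3) − 7 = 37 → (19,3,37)

19,3,37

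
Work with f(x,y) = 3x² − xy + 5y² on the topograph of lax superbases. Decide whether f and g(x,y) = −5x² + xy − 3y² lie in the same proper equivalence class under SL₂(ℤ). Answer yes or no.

D₁ = -59, D₂ = -59
f: reduced (well bottom): (3,-1,5) with a≤c, −a<b≤a
g is negative-definite; reduce −g:
−g: flip: (5,-1,3)→(3,1,5)
−g: reduced (well bottom): (3,1,5) with a≤c, −a<b≤a
flip sign back: reduced form of g is (-3,-1,-5)
reduced forms (3, -1, 5) vs (-3, -1, -5) ⇒ inequivalent

no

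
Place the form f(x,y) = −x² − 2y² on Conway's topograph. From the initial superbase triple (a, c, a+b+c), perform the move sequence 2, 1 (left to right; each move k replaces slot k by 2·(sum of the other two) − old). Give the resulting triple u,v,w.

start (-1,-2,-3) = (f(1,0),f(0,1),f(1,1))
replace slot 2: 2·((-1)+(-3)) − (-2) = -6 → (-1,-6,-3)
replace slot 1: 2·((-6)+(-3)) − (-1) = -17 → (-17,-6,-3)

-17,-6,-3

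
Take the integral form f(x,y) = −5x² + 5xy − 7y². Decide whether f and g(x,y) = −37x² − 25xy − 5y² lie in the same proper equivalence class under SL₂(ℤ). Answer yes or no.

D₁ = -115, D₂ = -115
f is negative-definite; reduce −f:
−f: translate: b→5 (≡-5 mod 10), so (5,-5,7)→(5,5,7)
−f: reduced (well bottom): (5,5,7) with a≤c, −a<b≤a
flip sign back: reduced form of f is (-5,-5,-7)
g is negative-definite; reduce −g:
−g: flip: (37,25,5)→(5,-25,37)
−g: translate: b→5 (≡-25 mod 10), so (5,-25,37)→(5,5,7)
−g: reduced (well bottom): (5,5,7) with a≤c, −a<b≤a
flip sign back: reduced form of g is (-5,-5,-7)
reduced forms (-5, -5, -7) vs (-5, -5, -7) ⇒ equivalent

yes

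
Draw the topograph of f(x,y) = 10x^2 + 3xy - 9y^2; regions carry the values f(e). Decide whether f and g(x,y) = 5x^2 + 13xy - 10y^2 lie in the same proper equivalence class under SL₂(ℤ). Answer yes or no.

D₁ = 369, D₂ = 369
river cycle of f (length 16): (-9, 15, 4), (4, 17, -5), (-5, 13, 10), (10, 7, -8), (-8, 9, 9), (9, 9, -8), (-8, 7, 10), (10, 13, -5), (-5, 17, 4), (4, 15, -9), … (6 more)
river cycle of g (length 16): (-10, 7, 8), (8, 9, -9), (-9, 9, 8), (8, 7, -10), (-10, 13, 5), (5, 17, -4), (-4, 15, 9), (9, 3, -10), (-10, 17, 2), (2, 19, -1), … (6 more)
cycles differ ⇒ inequivalent

no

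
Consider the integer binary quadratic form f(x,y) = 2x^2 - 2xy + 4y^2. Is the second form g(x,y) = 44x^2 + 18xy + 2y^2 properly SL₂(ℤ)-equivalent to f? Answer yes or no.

D₁ = -28, D₂ = -28
f: translate: b→2 (≡-2 mod 4), so (2,-2,4)→(2,2,4)
f: reduced (well bottom): (2,2,4) with a≤c, −a<b≤a
g: flip: (44,18,2)→(2,-18,44)
g: translate: b→2 (≡-18 mod 4), so (2,-18,44)→(2,2,4)
g: reduced (well bottom): (2,2,4) with a≤c, −a<b≤a
reduced forms (2, 2, 4) vs (2, 2, 4) ⇒ equivalent

yes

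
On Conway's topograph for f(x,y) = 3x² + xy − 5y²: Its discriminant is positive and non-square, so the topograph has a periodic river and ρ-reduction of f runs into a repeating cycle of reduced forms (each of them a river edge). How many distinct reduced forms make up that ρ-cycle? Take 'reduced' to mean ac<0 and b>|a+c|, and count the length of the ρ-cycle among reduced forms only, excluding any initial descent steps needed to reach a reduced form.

D = 61, ⌊√D⌋ = 7
descent: ρ → (-5,-1,3)
descent: ρ → (3,7,-1)  [lands on river]
river: ρ → (-1,7,3)
river: ρ → (3,5,-3)
river: ρ → (-3,7,1)
river: ρ → (1,7,-3)
river: ρ → (-3,5,3)
ρ-cycle length = 6 (tail of 2 descent steps not counted)

6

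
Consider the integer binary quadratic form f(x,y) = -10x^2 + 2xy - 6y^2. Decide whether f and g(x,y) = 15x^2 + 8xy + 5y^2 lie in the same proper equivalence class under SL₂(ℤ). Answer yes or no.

D₁ = -236, D₂ = -236
f is negative-definite; reduce −f:
−f: flip: (10,-2,6)→(6,2,10)
−f: reduced (well bottom): (6,2,10) with a≤c, −a<b≤a
flip sign back: reduced form of f is (-6,-2,-10)
g: flip: (15,8,5)→(5,-8,15)
g: translate: b→2 (≡-8 mod 10), so (5,-8,15)→(5,2,12)
g: reduced (well bottom): (5,2,12) with a≤c, −a<b≤a
reduced forms (-6, -2, -10) vs (5, 2, 12) ⇒ inequivalent

no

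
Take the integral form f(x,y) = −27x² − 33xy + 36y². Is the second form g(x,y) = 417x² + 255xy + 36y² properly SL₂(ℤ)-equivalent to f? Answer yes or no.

D₁ = 4977, D₂ = 4977
river cycle of f (length 26): (36, 33, -27), (-27, 21, 42), (42, 63, -6), (-6, 69, 9), (9, 57, -48), (-48, 39, 18), (18, 69, -3), (-3, 69, 18), (18, 39, -48), (-48, 57, 9), … (16 more)
river cycle of g (length 26): (36, 33, -27), (-27, 21, 42), (42, 63, -6), (-6, 69, 9), (9, 57, -48), (-48, 39, 18), (18, 69, -3), (-3, 69, 18), (18, 39, -48), (-48, 57, 9), … (16 more)
cycles coincide ⇒ equivalent

yes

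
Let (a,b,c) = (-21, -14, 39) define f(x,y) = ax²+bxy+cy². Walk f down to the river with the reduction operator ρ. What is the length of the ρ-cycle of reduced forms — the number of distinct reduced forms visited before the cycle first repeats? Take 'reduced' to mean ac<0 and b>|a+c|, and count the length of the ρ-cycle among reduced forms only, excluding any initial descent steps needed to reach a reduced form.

D = 3472, ⌊√D⌋ = 58
descent: ρ → (39,14,-21)
descent: ρ → (-21,28,32)  [lands on river]
river: ρ → (32,36,-17)
river: ρ → (-17,32,36)
river: ρ → (36,40,-13)
river: ρ → (-13,38,39)
river: ρ → (39,40,-12)
river: ρ → (-12,56,7)
river: ρ → (7,56,-12)
river: ρ → (-12,40,39)
river: ρ → (39,38,-13)
river: ρ → (-13,40,36)
river: ρ → (36,32,-17)
river: ρ → (-17,36,32)
river: ρ → (32,28,-21)
river: ρ → (-21,56,4)
river: ρ → (4,56,-21)
ρ-cycle length = 16 (tail of 2 descent steps not counted)

16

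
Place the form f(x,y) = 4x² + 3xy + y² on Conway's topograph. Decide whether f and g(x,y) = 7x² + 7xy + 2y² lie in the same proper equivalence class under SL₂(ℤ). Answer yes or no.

D₁ = -7, D₂ = -7
f: flip: (4,3,1)→(1,-3,4)
f: translate: b→1 (≡-3 mod 2), so (1,-3,4)→(1,1,2)
f: reduced (well bottom): (1,1,2) with a≤c, −a<b≤a
g: flip: (7,7,2)→(2,-7,7)
g: translate: b→1 (≡-7 mod 4), so (2,-7,7)→(2,1,1)
g: flip: (2,1,1)→(1,-1,2)
g: translate: b→1 (≡-1 mod 2), so (1,-1,2)→(1,1,2)
g: reduced (well bottom): (1,1,2) with a≤c, −a<b≤a
reduced forms (1, 1, 2) vs (1, 1, 2) ⇒ equivalent

yes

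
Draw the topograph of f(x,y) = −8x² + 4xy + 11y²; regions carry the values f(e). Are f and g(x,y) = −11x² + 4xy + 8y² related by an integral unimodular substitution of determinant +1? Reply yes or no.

D₁ = 368, D₂ = 368
river cycle of f (length 8): (11, 18, -1), (-1, 18, 11), (11, 4, -8), (-8, 12, 7), (7, 16, -4), (-4, 16, 7), (7, 12, -8), (-8, 4, 11)
river cycle of g (length 8): (8, 12, -7), (-7, 16, 4), (4, 16, -7), (-7, 12, 8), (8, 4, -11), (-11, 18, 1), (1, 18, -11), (-11, 4, 8)
cycles differ ⇒ inequivalent

no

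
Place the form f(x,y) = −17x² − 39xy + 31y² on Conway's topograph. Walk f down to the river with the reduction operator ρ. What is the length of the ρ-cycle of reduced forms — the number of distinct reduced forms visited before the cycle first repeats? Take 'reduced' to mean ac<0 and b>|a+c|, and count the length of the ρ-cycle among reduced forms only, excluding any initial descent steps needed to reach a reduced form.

D = 3629, ⌊√D⌋ = 60
descent: ρ → (31,39,-17)  [lands on river]
river: ρ → (-17,29,41)
river: ρ → (41,53,-5)
river: ρ → (-5,57,19)
river: ρ → (19,57,-5)
river: ρ → (-5,53,41)
river: ρ → (41,29,-17)
river: ρ → (-17,39,31)
river: ρ → (31,23,-25)
river: ρ → (-25,27,29)
river: ρ → (29,31,-23)
river: ρ → (-23,15,37)
river: ρ → (37,59,-1)
river: ρ → (-1,59,37)
river: ρ → (37,15,-23)
river: ρ → (-23,31,29)
river: ρ → (29,27,-25)
river: ρ → (-25,23,31)
ρ-cycle length = 18 (tail of 1 descent step not counted)

18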